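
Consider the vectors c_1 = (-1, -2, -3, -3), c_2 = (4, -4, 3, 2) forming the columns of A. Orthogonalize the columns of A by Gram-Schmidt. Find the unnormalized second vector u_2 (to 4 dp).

c_1 = (-1, -2, -3, -3); ‖c_1‖ = 4.7958, so q_1 = (-0.2085, -0.4170, -0.6255, -0.6255).
q_1·c_2 = (-0.2085)·4 + (-0.4170)·(-4) + (-0.6255)·3 + (-0.6255)·2 = -2.2937.
u_2 = c_2 + 2.2937·q_1 = (3.5217, -4.9565, 1.5652, 0.5652).

u_2 = (3.5217, -4.9565, 1.5652, 0.5652)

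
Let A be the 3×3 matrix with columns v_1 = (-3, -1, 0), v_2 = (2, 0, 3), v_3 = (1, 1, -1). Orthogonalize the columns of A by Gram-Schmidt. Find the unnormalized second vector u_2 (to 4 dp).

u_2 = (0.2000, -0.6000, 3.0000)

v_1 = (-3, -1, 0); ‖v_1‖ = 3.1623, so q_1 = (-0.9487, -0.3162, 0.0000).
q_1·v_2 = (-0.9487)·2 + (-0.3162)·0 + 0.0000·3 = -1.8974.
u_2 = v_2 + 1.8974·q_1 = (0.2000, -0.6000, 3.0000).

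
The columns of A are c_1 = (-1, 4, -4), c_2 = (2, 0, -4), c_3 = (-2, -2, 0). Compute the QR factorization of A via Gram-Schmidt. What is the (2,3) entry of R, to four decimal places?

e_1 = c_1/‖c_1‖ = (-1, 4, -4)/5.7446 = (-0.1741, 0.6963, -0.6963).
r_{12} = e_1·c_2 = 2.4371.
u_2 = c_2 − 2.4371·e_1 = (2.4242, -1.6970, -2.3030).
‖u_2‖ = 3.7497, so e_2 = (0.6465, -0.4526, -0.6142).
r_{23} = e_2·c_3 = -0.3879.

r_{23} = -0.3879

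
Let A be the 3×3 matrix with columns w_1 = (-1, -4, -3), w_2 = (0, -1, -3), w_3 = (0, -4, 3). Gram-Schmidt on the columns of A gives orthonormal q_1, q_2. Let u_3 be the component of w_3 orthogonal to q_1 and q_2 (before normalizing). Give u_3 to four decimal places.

w_1 = (-1, -4, -3); ‖w_1‖ = 5.0990, so q_1 = (-0.1961, -0.7845, -0.5883).
q_1·w_2 = (-0.1961)·0 + (-0.7845)·(-1) + (-0.5883)·(-3) = 2.5495.
u_2 = w_2 − 2.5495·q_1 = (0.5000, 1.0000, -1.5000).
‖u_2‖ = 1.8708, so q_2 = (0.2673, 0.5345, -0.8018).
q_1·w_3 = (-0.1961)·0 + (-0.7845)·(-4) + (-0.5883)·3 = 1.3728; q_2·w_3 = 0.2673·0 + 0.5345·(-4) + (-0.8018)·3 = -4.5434.
u_3 = w_3 − 1.3728·q_1 + 4.5434·q_2 = (1.4835, -0.4945, 0.1648).

u_3 = (1.4835, -0.4945, 0.1648)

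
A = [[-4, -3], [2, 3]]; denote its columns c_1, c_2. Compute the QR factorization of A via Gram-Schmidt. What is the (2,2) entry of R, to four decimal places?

c_1 = (-4, 2); ‖c_1‖ = 4.4721, so q_1 = (-0.8944, 0.4472).
q_1·c_2 = (-0.8944)·(-3) + 0.4472·3 = 4.0249.
u_2 = c_2 − 4.0249·q_1 = (0.6000, 1.2000).
r_{22} = ‖u_2‖ = 1.3416.

r_{22} = 1.3416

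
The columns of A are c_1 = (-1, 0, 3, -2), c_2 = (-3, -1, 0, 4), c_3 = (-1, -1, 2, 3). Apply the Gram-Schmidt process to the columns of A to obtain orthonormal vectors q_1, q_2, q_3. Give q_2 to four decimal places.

c_1 = (-1, 0, 3, -2); ‖c_1‖ = 3.7417, so q_1 = (-0.2673, 0.0000, 0.8018, -0.5345).
q_1·c_2 = (-0.2673)·(-3) + 0.0000·(-1) + 0.8018·0 + (-0.5345)·4 = -1.3363.
u_2 = c_2 + 1.3363·q_1 = (-3.3571, -1.0000, 1.0714, 3.2857).
‖u_2‖ = 4.9208, so q_2 = (-0.6822, -0.2032, 0.2177, 0.6677).

q_2 = (-0.6822, -0.2032, 0.2177, 0.6677)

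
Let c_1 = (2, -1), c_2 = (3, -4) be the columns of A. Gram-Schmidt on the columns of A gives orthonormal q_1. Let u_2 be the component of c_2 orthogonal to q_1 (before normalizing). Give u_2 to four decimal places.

u_2 = (-1.0000, -2.0000)

c_1 = (2, -1); ‖c_1‖ = 2.2361, so q_1 = (0.8944, -0.4472).
q_1·c_2 = 0.8944·3 + (-0.4472)·(-4) = 4.4721.
u_2 = c_2 − 4.4721·q_1 = (-1.0000, -2.0000).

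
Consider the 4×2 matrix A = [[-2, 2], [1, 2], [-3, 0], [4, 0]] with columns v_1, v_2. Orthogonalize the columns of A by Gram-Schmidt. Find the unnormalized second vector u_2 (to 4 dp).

v_1 = (-2, 1, -3, 4); ‖v_1‖ = 5.4772, so e_1 = (-0.3651, 0.1826, -0.5477, 0.7303).
e_1·v_2 = (-0.3651)·2 + 0.1826·2 + (-0.5477)·0 + 0.7303·0 = -0.3651.
u_2 = v_2 + 0.3651·e_1 = (1.8667, 2.0667, -0.2000, 0.2667).

u_2 = (1.8667, 2.0667, -0.2000, 0.2667)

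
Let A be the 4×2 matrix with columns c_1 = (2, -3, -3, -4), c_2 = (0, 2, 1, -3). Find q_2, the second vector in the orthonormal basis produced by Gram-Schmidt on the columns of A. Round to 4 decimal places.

c_1 = (2, -3, -3, -4); ‖c_1‖ = 6.1644, so q_1 = (0.3244, -0.4867, -0.4867, -0.6489).
q_1·c_2 = 0.3244·0 + (-0.4867)·2 + (-0.4867)·1 + (-0.6489)·(-3) = 0.4867.
u_2 = c_2 − 0.4867·q_1 = (-0.1579, 2.2368, 1.2368, -2.6842).
‖u_2‖ = 3.7099, so q_2 = (-0.0426, 0.6029, 0.3334, -0.7235).

q_2 = (-0.0426, 0.6029, 0.3334, -0.7235)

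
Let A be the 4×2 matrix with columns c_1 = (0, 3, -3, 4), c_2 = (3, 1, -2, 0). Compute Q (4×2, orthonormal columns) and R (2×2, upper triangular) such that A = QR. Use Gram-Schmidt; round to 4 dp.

c_1 = (0, 3, -3, 4); ‖c_1‖ = 5.8310, so e_1 = (0.0000, 0.5145, -0.5145, 0.6860).
e_1·c_2 = 0.0000·3 + 0.5145·1 + (-0.5145)·(-2) + 0.6860·0 = 1.5435.
u_2 = c_2 − 1.5435·e_1 = (3.0000, 0.2059, -1.2059, -1.0588).
‖u_2‖ = 3.4085, so e_2 = (0.8802, 0.0604, -0.3538, -0.3106).

Q = [[0.0000, 0.8802], [0.5145, 0.0604], [-0.5145, -0.3538], [0.6860, -0.3106]], R = [[5.8310, 1.5435], [0.0000, 3.4085]]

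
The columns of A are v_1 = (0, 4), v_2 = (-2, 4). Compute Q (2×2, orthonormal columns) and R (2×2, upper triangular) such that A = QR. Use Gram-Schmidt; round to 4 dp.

q_1 = v_1/‖v_1‖ = (0, 4)/4.0000 = (0.0000, 1.0000).
r_{12} = q_1·v_2 = 4.0000.
u_2 = v_2 − 4.0000·q_1 = (-2.0000, 0.0000).
‖u_2‖ = 2.0000, so q_2 = (-1.0000, 0.0000).

Q = [[0.0000, -1.0000], [1.0000, 0.0000]], R = [[4.0000, 4.0000], [0.0000, 2.0000]]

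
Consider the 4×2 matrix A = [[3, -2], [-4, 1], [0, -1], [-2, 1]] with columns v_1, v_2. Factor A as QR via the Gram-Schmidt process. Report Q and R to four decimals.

v_1 = (3, -4, 0, -2); ‖v_1‖ = 5.3852, so e_1 = (0.5571, -0.7428, 0.0000, -0.3714).
e_1·v_2 = 0.5571·(-2) + (-0.7428)·1 + 0.0000·(-1) + (-0.3714)·1 = -2.2283.
u_2 = v_2 + 2.2283·e_1 = (-0.7586, -0.6552, -1.0000, 0.1724).
‖u_2‖ = 1.4264, so e_2 = (-0.5319, -0.4593, -0.7011, 0.1209).

Q = [[0.5571, -0.5319], [-0.7428, -0.4593], [0.0000, -0.7011], [-0.3714, 0.1209]], R = [[5.3852, -2.2283], [0.0000, 1.4264]]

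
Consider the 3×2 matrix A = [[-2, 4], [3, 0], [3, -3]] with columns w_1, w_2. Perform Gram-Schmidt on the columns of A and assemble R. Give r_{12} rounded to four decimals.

e_1 = w_1/‖w_1‖ = (-2, 3, 3)/4.6904 = (-0.4264, 0.6396, 0.6396).
r_{12} = e_1·w_2 = -3.6244.

r_{12} = -3.6244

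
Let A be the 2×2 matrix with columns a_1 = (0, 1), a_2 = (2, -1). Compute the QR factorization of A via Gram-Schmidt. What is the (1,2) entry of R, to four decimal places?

r_{12} = -1.0000

q_1 = a_1/‖a_1‖ = (0, 1)/1.0000 = (0.0000, 1.0000).
r_{12} = q_1·a_2 = -1.0000.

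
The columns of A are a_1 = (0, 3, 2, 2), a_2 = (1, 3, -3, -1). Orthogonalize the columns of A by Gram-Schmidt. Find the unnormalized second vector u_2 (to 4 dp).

u_2 = (1.0000, 2.8235, -3.1176, -1.1176)

e_1 = a_1/‖a_1‖ = (0, 3, 2, 2)/4.1231 = (0.0000, 0.7276, 0.4851, 0.4851).
r_{12} = e_1·a_2 = 0.2425.
u_2 = a_2 − 0.2425·e_1 = (1.0000, 2.8235, -3.1176, -1.1176).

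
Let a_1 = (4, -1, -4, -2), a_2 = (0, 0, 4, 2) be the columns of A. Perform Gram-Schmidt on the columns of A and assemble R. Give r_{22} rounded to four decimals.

e_1 = a_1/‖a_1‖ = (4, -1, -4, -2)/6.0828 = (0.6576, -0.1644, -0.6576, -0.3288).
r_{12} = e_1·a_2 = -3.2880.
u_2 = a_2 + 3.2880·e_1 = (2.1622, -0.5405, 1.8378, 0.9189).
r_{22} = ‖u_2‖ = 3.0314.

r_{22} = 3.0314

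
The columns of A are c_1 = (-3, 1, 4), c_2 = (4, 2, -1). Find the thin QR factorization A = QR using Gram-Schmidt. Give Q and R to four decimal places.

e_1 = c_1/‖c_1‖ = (-3, 1, 4)/5.0990 = (-0.5883, 0.1961, 0.7845).
r_{12} = e_1·c_2 = -2.7456.
u_2 = c_2 + 2.7456·e_1 = (2.3846, 2.5385, 1.1538).
‖u_2‖ = 3.6690, so e_2 = (0.6499, 0.6919, 0.3145).

Q = [[-0.5883, 0.6499], [0.1961, 0.6919], [0.7845, 0.3145]], R = [[5.0990, -2.7456], [0.0000, 3.6690]]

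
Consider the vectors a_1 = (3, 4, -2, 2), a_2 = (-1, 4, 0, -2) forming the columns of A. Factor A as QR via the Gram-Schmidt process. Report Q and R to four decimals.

Q = [[0.5222, -0.4222], [0.6963, 0.6755], [-0.3482, 0.1267], [0.3482, -0.5911]], R = [[5.7446, 1.5667], [0.0000, 4.3064]]

a_1 = (3, 4, -2, 2); ‖a_1‖ = 5.7446, so e_1 = (0.5222, 0.6963, -0.3482, 0.3482).
e_1·a_2 = 0.5222·(-1) + 0.6963·4 + (-0.3482)·0 + 0.3482·(-2) = 1.5667.
u_2 = a_2 − 1.5667·e_1 = (-1.8182, 2.9091, 0.5455, -2.5455).
‖u_2‖ = 4.3064, so e_2 = (-0.4222, 0.6755, 0.1267, -0.5911).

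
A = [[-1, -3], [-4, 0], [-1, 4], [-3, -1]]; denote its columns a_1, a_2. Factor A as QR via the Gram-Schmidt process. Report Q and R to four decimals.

Q = [[-0.1925, -0.5755], [-0.7698, 0.0583], [-0.1925, 0.8013], [-0.5774, -0.1530]], R = [[5.1962, 0.3849], [0.0000, 5.0845]]

a_1 = (-1, -4, -1, -3); ‖a_1‖ = 5.1962, so q_1 = (-0.1925, -0.7698, -0.1925, -0.5774).
q_1·a_2 = (-0.1925)·(-3) + (-0.7698)·0 + (-0.1925)·4 + (-0.5774)·(-1) = 0.3849.
u_2 = a_2 − 0.3849·q_1 = (-2.9259, 0.2963, 4.0741, -0.7778).
‖u_2‖ = 5.0845, so q_2 = (-0.5755, 0.0583, 0.8013, -0.1530).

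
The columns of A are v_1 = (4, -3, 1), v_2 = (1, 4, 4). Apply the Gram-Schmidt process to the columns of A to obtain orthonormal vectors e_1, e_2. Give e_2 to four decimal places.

v_1 = (4, -3, 1); ‖v_1‖ = 5.0990, so e_1 = (0.7845, -0.5883, 0.1961).
e_1·v_2 = 0.7845·1 + (-0.5883)·4 + 0.1961·4 = -0.7845.
u_2 = v_2 + 0.7845·e_1 = (1.6154, 3.5385, 4.1538).
‖u_2‖ = 5.6907, so e_2 = (0.2839, 0.6218, 0.7299).

e_2 = (0.2839, 0.6218, 0.7299)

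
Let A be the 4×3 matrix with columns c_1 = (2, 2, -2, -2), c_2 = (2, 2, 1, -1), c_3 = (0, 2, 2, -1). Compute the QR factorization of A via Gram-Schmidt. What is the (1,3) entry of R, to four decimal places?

c_1 = (2, 2, -2, -2); ‖c_1‖ = 4.0000, so q_1 = (0.5000, 0.5000, -0.5000, -0.5000).
r_{13} = q_1·c_3 = 0.5000.

r_{13} = 0.5000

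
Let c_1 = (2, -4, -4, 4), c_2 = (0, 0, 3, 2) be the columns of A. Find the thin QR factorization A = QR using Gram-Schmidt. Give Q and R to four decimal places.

Q = [[0.2774, 0.0432], [-0.5547, -0.0864], [-0.5547, 0.7557], [0.5547, 0.6478]], R = [[7.2111, -0.5547], [0.0000, 3.5626]]

c_1 = (2, -4, -4, 4); ‖c_1‖ = 7.2111, so e_1 = (0.2774, -0.5547, -0.5547, 0.5547).
e_1·c_2 = 0.2774·0 + (-0.5547)·0 + (-0.5547)·3 + 0.5547·2 = -0.5547.
u_2 = c_2 + 0.5547·e_1 = (0.1538, -0.3077, 2.6923, 2.3077).
‖u_2‖ = 3.5626, so e_2 = (0.0432, -0.0864, 0.7557, 0.6478).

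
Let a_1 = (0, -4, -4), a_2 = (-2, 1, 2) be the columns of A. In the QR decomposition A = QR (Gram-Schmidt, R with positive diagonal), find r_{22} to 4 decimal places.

a_1 = (0, -4, -4); ‖a_1‖ = 5.6569, so e_1 = (0.0000, -0.7071, -0.7071).
e_1·a_2 = 0.0000·(-2) + (-0.7071)·1 + (-0.7071)·2 = -2.1213.
u_2 = a_2 + 2.1213·e_1 = (-2.0000, -0.5000, 0.5000).
r_{22} = ‖u_2‖ = 2.1213.

r_{22} = 2.1213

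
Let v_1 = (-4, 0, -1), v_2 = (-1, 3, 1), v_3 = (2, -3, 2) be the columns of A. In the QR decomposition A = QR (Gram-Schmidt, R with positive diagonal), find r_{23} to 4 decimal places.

v_1 = (-4, 0, -1); ‖v_1‖ = 4.1231, so q_1 = (-0.9701, 0.0000, -0.2425).
q_1·v_2 = (-0.9701)·(-1) + 0.0000·3 + (-0.2425)·1 = 0.7276.
u_2 = v_2 − 0.7276·q_1 = (-0.2941, 3.0000, 1.1765).
‖u_2‖ = 3.2358, so q_2 = (-0.0909, 0.9271, 0.3636).
r_{23} = q_2·v_3 = -2.2360.

r_{23} = -2.2360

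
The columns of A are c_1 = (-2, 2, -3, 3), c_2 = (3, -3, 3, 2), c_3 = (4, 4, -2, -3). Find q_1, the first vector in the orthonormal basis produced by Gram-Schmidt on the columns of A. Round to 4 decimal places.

c_1 = (-2, 2, -3, 3); ‖c_1‖ = 5.0990, so q_1 = (-0.3922, 0.3922, -0.5883, 0.5883).

q_1 = (-0.3922, 0.3922, -0.5883, 0.5883)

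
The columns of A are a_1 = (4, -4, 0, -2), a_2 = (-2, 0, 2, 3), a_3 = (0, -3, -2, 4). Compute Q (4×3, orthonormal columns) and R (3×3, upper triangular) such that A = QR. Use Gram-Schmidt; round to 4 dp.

e_1 = a_1/‖a_1‖ = (4, -4, 0, -2)/6.0000 = (0.6667, -0.6667, 0.0000, -0.3333).
r_{12} = e_1·a_2 = -2.3333.
u_2 = a_2 + 2.3333·e_1 = (-0.4444, -1.5556, 2.0000, 2.2222).
‖u_2‖ = 3.3993, so e_2 = (-0.1307, -0.4576, 0.5883, 0.6537).
r_{13} = e_1·a_3 = 0.6667; r_{23} = e_2·a_3 = 2.8110.
u_3 = a_3 − 0.6667·e_1 − 2.8110·e_2 = (-0.0769, -1.2692, -3.6538, 2.3846).
‖u_3‖ = 4.5447, so e_3 = (-0.0169, -0.2793, -0.8040, 0.5247).

Q = [[0.6667, -0.1307, -0.0169], [-0.6667, -0.4576, -0.2793], [0.0000, 0.5883, -0.8040], [-0.3333, 0.6537, 0.5247]], R = [[6.0000, -2.3333, 0.6667], [0.0000, 3.3993, 2.8110], [0.0000, 0.0000, 4.5447]]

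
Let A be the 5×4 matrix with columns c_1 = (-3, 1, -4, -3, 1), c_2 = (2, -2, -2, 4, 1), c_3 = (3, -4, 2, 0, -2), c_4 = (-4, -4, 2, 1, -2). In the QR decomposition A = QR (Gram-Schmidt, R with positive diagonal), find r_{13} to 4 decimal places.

r_{13} = -3.8333

c_1 = (-3, 1, -4, -3, 1); ‖c_1‖ = 6.0000, so q_1 = (-0.5000, 0.1667, -0.6667, -0.5000, 0.1667).
r_{13} = q_1·c_3 = -3.8333.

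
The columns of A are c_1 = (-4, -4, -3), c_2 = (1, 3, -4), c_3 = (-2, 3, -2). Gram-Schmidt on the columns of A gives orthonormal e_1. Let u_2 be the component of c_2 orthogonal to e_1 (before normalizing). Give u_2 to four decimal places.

u_2 = (0.6098, 2.6098, -4.2927)

c_1 = (-4, -4, -3); ‖c_1‖ = 6.4031, so e_1 = (-0.6247, -0.6247, -0.4685).
e_1·c_2 = (-0.6247)·1 + (-0.6247)·3 + (-0.4685)·(-4) = -0.6247.
u_2 = c_2 + 0.6247·e_1 = (0.6098, 2.6098, -4.2927).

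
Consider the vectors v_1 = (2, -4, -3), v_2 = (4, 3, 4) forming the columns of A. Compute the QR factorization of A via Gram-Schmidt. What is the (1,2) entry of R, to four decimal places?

r_{12} = -2.9711

v_1 = (2, -4, -3); ‖v_1‖ = 5.3852, so q_1 = (0.3714, -0.7428, -0.5571).
r_{12} = q_1·v_2 = -2.9711.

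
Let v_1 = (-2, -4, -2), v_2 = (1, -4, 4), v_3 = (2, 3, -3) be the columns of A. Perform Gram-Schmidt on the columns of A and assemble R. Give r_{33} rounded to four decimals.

r_{33} = 2.4004

q_1 = v_1/‖v_1‖ = (-2, -4, -2)/4.8990 = (-0.4082, -0.8165, -0.4082).
r_{12} = q_1·v_2 = 1.2247.
u_2 = v_2 − 1.2247·q_1 = (1.5000, -3.0000, 4.5000).
‖u_2‖ = 5.6125, so q_2 = (0.2673, -0.5345, 0.8018).
r_{13} = q_1·v_3 = -2.0412; r_{23} = q_2·v_3 = -3.4744.
u_3 = v_3 + 2.0412·q_1 + 3.4744·q_2 = (2.0952, -0.5238, -1.0476).
r_{33} = ‖u_3‖ = 2.4004.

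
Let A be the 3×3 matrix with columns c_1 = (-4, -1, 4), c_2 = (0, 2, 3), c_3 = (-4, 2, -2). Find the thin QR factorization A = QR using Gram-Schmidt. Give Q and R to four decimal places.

c_1 = (-4, -1, 4); ‖c_1‖ = 5.7446, so e_1 = (-0.6963, -0.1741, 0.6963).
e_1·c_2 = (-0.6963)·0 + (-0.1741)·2 + 0.6963·3 = 1.7408.
u_2 = c_2 − 1.7408·e_1 = (1.2121, 2.3030, 1.7879).
‖u_2‖ = 3.1575, so e_2 = (0.3839, 0.7294, 0.5662).
e_1·c_3 = (-0.6963)·(-4) + (-0.1741)·2 + 0.6963·(-2) = 1.0445; e_2·c_3 = 0.3839·(-4) + 0.7294·2 + 0.5662·(-2) = -1.2092.
u_3 = c_3 − 1.0445·e_1 + 1.2092·e_2 = (-2.8085, 3.0638, -2.0426).
‖u_3‖ = 4.6311, so e_3 = (-0.6064, 0.6616, -0.4411).

Q = [[-0.6963, 0.3839, -0.6064], [-0.1741, 0.7294, 0.6616], [0.6963, 0.5662, -0.4411]], R = [[5.7446, 1.7408, 1.0445], [0.0000, 3.1575, -1.2092], [0.0000, 0.0000, 4.6311]]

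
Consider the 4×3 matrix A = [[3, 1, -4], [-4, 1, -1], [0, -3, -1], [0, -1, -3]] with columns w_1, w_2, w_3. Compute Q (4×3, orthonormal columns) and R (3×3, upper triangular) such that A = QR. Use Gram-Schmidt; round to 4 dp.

Q = [[0.6000, 0.3239, -0.6283], [-0.8000, 0.2429, -0.4712], [0.0000, -0.8675, -0.1679], [0.0000, -0.2892, -0.5958]], R = [[5.0000, -0.2000, -1.6000], [0.0000, 3.4583, 0.1966], [0.0000, 0.0000, 4.9398]]

w_1 = (3, -4, 0, 0); ‖w_1‖ = 5.0000, so q_1 = (0.6000, -0.8000, 0.0000, 0.0000).
q_1·w_2 = 0.6000·1 + (-0.8000)·1 + 0.0000·(-3) + 0.0000·(-1) = -0.2000.
u_2 = w_2 + 0.2000·q_1 = (1.1200, 0.8400, -3.0000, -1.0000).
‖u_2‖ = 3.4583, so q_2 = (0.3239, 0.2429, -0.8675, -0.2892).
q_1·w_3 = 0.6000·(-4) + (-0.8000)·(-1) + 0.0000·(-1) + 0.0000·(-3) = -1.6000; q_2·w_3 = 0.3239·(-4) + 0.2429·(-1) + (-0.8675)·(-1) + (-0.2892)·(-3) = 0.1966.
u_3 = w_3 + 1.6000·q_1 − 0.1966·q_2 = (-3.1037, -2.3278, -0.8294, -2.9431).
‖u_3‖ = 4.9398, so q_3 = (-0.6283, -0.4712, -0.1679, -0.5958).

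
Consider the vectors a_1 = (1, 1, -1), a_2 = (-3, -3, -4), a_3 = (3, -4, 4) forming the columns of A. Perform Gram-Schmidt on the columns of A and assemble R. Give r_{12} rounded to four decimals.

a_1 = (1, 1, -1); ‖a_1‖ = 1.7321, so q_1 = (0.5774, 0.5774, -0.5774).
r_{12} = q_1·a_2 = -1.1547.

r_{12} = -1.1547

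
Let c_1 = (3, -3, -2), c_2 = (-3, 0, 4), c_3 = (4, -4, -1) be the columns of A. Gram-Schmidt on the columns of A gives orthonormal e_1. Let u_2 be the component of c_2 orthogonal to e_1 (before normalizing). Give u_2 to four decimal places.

e_1 = c_1/‖c_1‖ = (3, -3, -2)/4.6904 = (0.6396, -0.6396, -0.4264).
r_{12} = e_1·c_2 = -3.6244.
u_2 = c_2 + 3.6244·e_1 = (-0.6818, -2.3182, 2.4545).

u_2 = (-0.6818, -2.3182, 2.4545)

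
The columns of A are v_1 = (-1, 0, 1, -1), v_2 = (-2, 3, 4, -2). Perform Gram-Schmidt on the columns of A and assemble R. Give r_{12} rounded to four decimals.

v_1 = (-1, 0, 1, -1); ‖v_1‖ = 1.7321, so e_1 = (-0.5774, 0.0000, 0.5774, -0.5774).
r_{12} = e_1·v_2 = 4.6188.

r_{12} = 4.6188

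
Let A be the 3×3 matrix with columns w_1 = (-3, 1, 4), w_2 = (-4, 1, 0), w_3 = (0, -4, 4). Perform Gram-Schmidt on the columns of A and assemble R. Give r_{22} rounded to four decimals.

w_1 = (-3, 1, 4); ‖w_1‖ = 5.0990, so q_1 = (-0.5883, 0.1961, 0.7845).
q_1·w_2 = (-0.5883)·(-4) + 0.1961·1 + 0.7845·0 = 2.5495.
u_2 = w_2 − 2.5495·q_1 = (-2.5000, 0.5000, -2.0000).
r_{22} = ‖u_2‖ = 3.2404.

r_{22} = 3.2404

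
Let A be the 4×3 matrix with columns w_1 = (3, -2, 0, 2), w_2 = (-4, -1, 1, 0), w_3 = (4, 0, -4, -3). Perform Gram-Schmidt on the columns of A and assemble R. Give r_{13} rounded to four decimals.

e_1 = w_1/‖w_1‖ = (3, -2, 0, 2)/4.1231 = (0.7276, -0.4851, 0.0000, 0.4851).
r_{13} = e_1·w_3 = 1.4552.

r_{13} = 1.4552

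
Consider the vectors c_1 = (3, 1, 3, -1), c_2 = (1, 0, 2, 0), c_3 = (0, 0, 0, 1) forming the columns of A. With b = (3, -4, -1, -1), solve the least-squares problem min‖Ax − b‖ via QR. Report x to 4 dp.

c_1 = (3, 1, 3, -1); ‖c_1‖ = 4.4721, so q_1 = (0.6708, 0.2236, 0.6708, -0.2236).
q_1·c_2 = 0.6708·1 + 0.2236·0 + 0.6708·2 + (-0.2236)·0 = 2.0125.
u_2 = c_2 − 2.0125·q_1 = (-0.3500, -0.4500, 0.6500, 0.4500).
‖u_2‖ = 0.9747, so q_2 = (-0.3591, -0.4617, 0.6669, 0.4617).
q_1·c_3 = 0.6708·0 + 0.2236·0 + 0.6708·0 + (-0.2236)·1 = -0.2236; q_2·c_3 = (-0.3591)·0 + (-0.4617)·0 + 0.6669·0 + 0.4617·1 = 0.4617.
u_3 = c_3 + 0.2236·q_1 − 0.4617·q_2 = (0.3158, 0.2632, -0.1579, 0.7368).
‖u_3‖ = 0.8584, so q_3 = (0.3679, 0.3066, -0.1839, 0.8584).
Qᵀb = (0.6708, -0.3591, -0.7971).
Back-substitute: x_3 = -0.7971/0.8584 = -0.9286.
x_2 = (-0.3591 − 0.4617·(-0.9286))/0.9747 = 0.0714.
x_1 = (0.6708 − 2.0125·0.0714 + 0.2236·(-0.9286))/4.4721 = 0.0714.

x = (0.0714, 0.0714, -0.9286)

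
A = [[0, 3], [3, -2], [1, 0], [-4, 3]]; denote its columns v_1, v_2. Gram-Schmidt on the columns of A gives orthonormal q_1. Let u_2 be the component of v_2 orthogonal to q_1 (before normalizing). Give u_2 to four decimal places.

v_1 = (0, 3, 1, -4); ‖v_1‖ = 5.0990, so q_1 = (0.0000, 0.5883, 0.1961, -0.7845).
q_1·v_2 = 0.0000·3 + 0.5883·(-2) + 0.1961·0 + (-0.7845)·3 = -3.5301.
u_2 = v_2 + 3.5301·q_1 = (3.0000, 0.0769, 0.6923, 0.2308).

u_2 = (3.0000, 0.0769, 0.6923, 0.2308)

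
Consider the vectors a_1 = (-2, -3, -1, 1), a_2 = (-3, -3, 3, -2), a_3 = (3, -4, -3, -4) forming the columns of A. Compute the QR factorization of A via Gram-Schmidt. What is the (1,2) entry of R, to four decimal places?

r_{12} = 2.5820

a_1 = (-2, -3, -1, 1); ‖a_1‖ = 3.8730, so q_1 = (-0.5164, -0.7746, -0.2582, 0.2582).
r_{12} = q_1·a_2 = 2.5820.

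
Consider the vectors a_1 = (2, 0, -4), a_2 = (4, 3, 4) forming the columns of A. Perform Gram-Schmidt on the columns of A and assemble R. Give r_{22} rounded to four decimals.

r_{22} = 6.1482

a_1 = (2, 0, -4); ‖a_1‖ = 4.4721, so e_1 = (0.4472, 0.0000, -0.8944).
e_1·a_2 = 0.4472·4 + 0.0000·3 + (-0.8944)·4 = -1.7889.
u_2 = a_2 + 1.7889·e_1 = (4.8000, 3.0000, 2.4000).
r_{22} = ‖u_2‖ = 6.1482.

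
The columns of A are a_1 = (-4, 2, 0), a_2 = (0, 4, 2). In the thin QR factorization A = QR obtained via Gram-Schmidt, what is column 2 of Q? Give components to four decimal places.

a_1 = (-4, 2, 0); ‖a_1‖ = 4.4721, so e_1 = (-0.8944, 0.4472, 0.0000).
e_1·a_2 = (-0.8944)·0 + 0.4472·4 + 0.0000·2 = 1.7889.
u_2 = a_2 − 1.7889·e_1 = (1.6000, 3.2000, 2.0000).
‖u_2‖ = 4.0988, so e_2 = (0.3904, 0.7807, 0.4880).

e_2 = (0.3904, 0.7807, 0.4880)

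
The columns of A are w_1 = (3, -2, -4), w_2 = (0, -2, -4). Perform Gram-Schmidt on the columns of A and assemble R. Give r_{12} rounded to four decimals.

r_{12} = 3.7139

w_1 = (3, -2, -4); ‖w_1‖ = 5.3852, so q_1 = (0.5571, -0.3714, -0.7428).
r_{12} = q_1·w_2 = 3.7139.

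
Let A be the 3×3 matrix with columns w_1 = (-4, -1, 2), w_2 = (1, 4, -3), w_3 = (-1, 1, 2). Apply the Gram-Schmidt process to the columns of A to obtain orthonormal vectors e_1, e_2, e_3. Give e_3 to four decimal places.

e_1 = w_1/‖w_1‖ = (-4, -1, 2)/4.5826 = (-0.8729, -0.2182, 0.4364).
r_{12} = e_1·w_2 = -3.0551.
u_2 = w_2 + 3.0551·e_1 = (-1.6667, 3.3333, -1.6667).
‖u_2‖ = 4.0825, so e_2 = (-0.4082, 0.8165, -0.4082).
r_{13} = e_1·w_3 = 1.5275; r_{23} = e_2·w_3 = 0.4082.
u_3 = w_3 − 1.5275·e_1 − 0.4082·e_2 = (0.5000, 1.0000, 1.5000).
‖u_3‖ = 1.8708, so e_3 = (0.2673, 0.5345, 0.8018).

e_3 = (0.2673, 0.5345, 0.8018)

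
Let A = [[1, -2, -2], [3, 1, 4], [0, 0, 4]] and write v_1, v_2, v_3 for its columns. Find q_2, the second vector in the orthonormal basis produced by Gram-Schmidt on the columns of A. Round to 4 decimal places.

q_2 = (-0.9487, 0.3162, 0.0000)

q_1 = v_1/‖v_1‖ = (1, 3, 0)/3.1623 = (0.3162, 0.9487, 0.0000).
r_{12} = q_1·v_2 = 0.3162.
u_2 = v_2 − 0.3162·q_1 = (-2.1000, 0.7000, 0.0000).
‖u_2‖ = 2.2136, so q_2 = (-0.9487, 0.3162, 0.0000).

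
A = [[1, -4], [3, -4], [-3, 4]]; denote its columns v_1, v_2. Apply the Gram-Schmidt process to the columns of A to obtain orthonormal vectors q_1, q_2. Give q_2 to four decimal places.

q_1 = v_1/‖v_1‖ = (1, 3, -3)/4.3589 = (0.2294, 0.6882, -0.6882).
r_{12} = q_1·v_2 = -6.4236.
u_2 = v_2 + 6.4236·q_1 = (-2.5263, 0.4211, -0.4211).
‖u_2‖ = 2.5955, so q_2 = (-0.9733, 0.1622, -0.1622).

q_2 = (-0.9733, 0.1622, -0.1622)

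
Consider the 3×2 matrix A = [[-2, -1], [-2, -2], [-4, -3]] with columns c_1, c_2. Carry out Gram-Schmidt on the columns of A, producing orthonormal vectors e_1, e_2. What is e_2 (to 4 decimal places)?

e_2 = (0.7071, -0.7071, 0.0000)

c_1 = (-2, -2, -4); ‖c_1‖ = 4.8990, so e_1 = (-0.4082, -0.4082, -0.8165).
e_1·c_2 = (-0.4082)·(-1) + (-0.4082)·(-2) + (-0.8165)·(-3) = 3.6742.
u_2 = c_2 − 3.6742·e_1 = (0.5000, -0.5000, 0.0000).
‖u_2‖ = 0.7071, so e_2 = (0.7071, -0.7071, 0.0000).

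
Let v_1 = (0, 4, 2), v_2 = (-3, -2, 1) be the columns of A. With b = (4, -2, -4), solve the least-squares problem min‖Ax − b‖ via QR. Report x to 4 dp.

e_1 = v_1/‖v_1‖ = (0, 4, 2)/4.4721 = (0.0000, 0.8944, 0.4472).
r_{12} = e_1·v_2 = -1.3416.
u_2 = v_2 + 1.3416·e_1 = (-3.0000, -0.8000, 1.6000).
‖u_2‖ = 3.4928, so e_2 = (-0.8589, -0.2290, 0.4581).
Qᵀb = (-3.5777, -4.8098).
Back-substitute: x_2 = -4.8098/3.4928 = -1.3770.
x_1 = (-3.5777 + 1.3416·(-1.3770))/4.4721 = -1.2131.

x = (-1.2131, -1.3770)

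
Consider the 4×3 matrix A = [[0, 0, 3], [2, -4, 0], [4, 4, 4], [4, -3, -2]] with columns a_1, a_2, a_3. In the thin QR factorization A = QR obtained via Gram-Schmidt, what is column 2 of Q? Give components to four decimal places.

e_1 = a_1/‖a_1‖ = (0, 2, 4, 4)/6.0000 = (0.0000, 0.3333, 0.6667, 0.6667).
r_{12} = e_1·a_2 = -0.6667.
u_2 = a_2 + 0.6667·e_1 = (0.0000, -3.7778, 4.4444, -2.5556).
‖u_2‖ = 6.3683, so e_2 = (0.0000, -0.5932, 0.6979, -0.4013).

e_2 = (0.0000, -0.5932, 0.6979, -0.4013)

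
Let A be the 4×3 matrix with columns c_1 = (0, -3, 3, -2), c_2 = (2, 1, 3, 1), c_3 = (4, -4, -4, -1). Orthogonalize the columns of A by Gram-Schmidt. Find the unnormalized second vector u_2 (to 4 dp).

u_2 = (2.0000, 1.5455, 2.4545, 1.3636)

c_1 = (0, -3, 3, -2); ‖c_1‖ = 4.6904, so q_1 = (0.0000, -0.6396, 0.6396, -0.4264).
q_1·c_2 = 0.0000·2 + (-0.6396)·1 + 0.6396·3 + (-0.4264)·1 = 0.8528.
u_2 = c_2 − 0.8528·q_1 = (2.0000, 1.5455, 2.4545, 1.3636).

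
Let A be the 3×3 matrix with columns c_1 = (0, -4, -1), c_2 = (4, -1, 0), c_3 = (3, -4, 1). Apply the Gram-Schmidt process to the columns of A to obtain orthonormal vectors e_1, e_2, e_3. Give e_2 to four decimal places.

c_1 = (0, -4, -1); ‖c_1‖ = 4.1231, so e_1 = (0.0000, -0.9701, -0.2425).
e_1·c_2 = 0.0000·4 + (-0.9701)·(-1) + (-0.2425)·0 = 0.9701.
u_2 = c_2 − 0.9701·e_1 = (4.0000, -0.0588, 0.2353).
‖u_2‖ = 4.0073, so e_2 = (0.9982, -0.0147, 0.0587).

e_2 = (0.9982, -0.0147, 0.0587)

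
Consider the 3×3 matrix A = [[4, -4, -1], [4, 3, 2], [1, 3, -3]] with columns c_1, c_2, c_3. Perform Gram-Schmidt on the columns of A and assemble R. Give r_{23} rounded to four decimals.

c_1 = (4, 4, 1); ‖c_1‖ = 5.7446, so e_1 = (0.6963, 0.6963, 0.1741).
e_1·c_2 = 0.6963·(-4) + 0.6963·3 + 0.1741·3 = -0.1741.
u_2 = c_2 + 0.1741·e_1 = (-3.8788, 3.1212, 3.0303).
‖u_2‖ = 5.8284, so e_2 = (-0.6655, 0.5355, 0.5199).
r_{23} = e_2·c_3 = 0.1768.

r_{23} = 0.1768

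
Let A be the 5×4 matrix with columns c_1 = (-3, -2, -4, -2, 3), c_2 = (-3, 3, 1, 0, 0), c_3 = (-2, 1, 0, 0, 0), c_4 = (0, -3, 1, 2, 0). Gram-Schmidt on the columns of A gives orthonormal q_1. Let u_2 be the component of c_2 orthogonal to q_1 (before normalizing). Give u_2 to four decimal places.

q_1 = c_1/‖c_1‖ = (-3, -2, -4, -2, 3)/6.4807 = (-0.4629, -0.3086, -0.6172, -0.3086, 0.4629).
r_{12} = q_1·c_2 = -0.1543.
u_2 = c_2 + 0.1543·q_1 = (-3.0714, 2.9524, 0.9048, -0.0476, 0.0714).

u_2 = (-3.0714, 2.9524, 0.9048, -0.0476, 0.0714)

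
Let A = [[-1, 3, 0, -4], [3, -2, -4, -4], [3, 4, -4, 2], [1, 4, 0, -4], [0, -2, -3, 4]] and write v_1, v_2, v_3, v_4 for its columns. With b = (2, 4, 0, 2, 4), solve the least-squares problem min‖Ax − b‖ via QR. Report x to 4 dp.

x = (-1.2877, -0.1088, -1.4877, -0.4684)

q_1 = v_1/‖v_1‖ = (-1, 3, 3, 1, 0)/4.4721 = (-0.2236, 0.6708, 0.6708, 0.2236, 0.0000).
r_{12} = q_1·v_2 = 1.5652.
u_2 = v_2 − 1.5652·q_1 = (3.3500, -3.0500, 2.9500, 3.6500, -2.0000).
‖u_2‖ = 6.8228, so q_2 = (0.4910, -0.4470, 0.4324, 0.5350, -0.2931).
r_{13} = q_1·v_3 = -5.3666; r_{23} = q_2·v_3 = 0.9380.
u_3 = v_3 + 5.3666·q_1 − 0.9380·q_2 = (-1.6606, 0.0193, -0.8056, 0.6982, -2.7250).
‖u_3‖ = 3.3645, so q_3 = (-0.4936, 0.0057, -0.2394, 0.2075, -0.8099).
r_{14} = q_1·v_4 = -1.3416; r_{24} = q_2·v_4 = -2.6236; r_{34} = q_3·v_4 = -2.5974.
u_4 = v_4 + 1.3416·q_1 + 2.6236·q_2 + 2.5974·q_3 = (-4.2938, -4.2579, 3.4125, -1.7575, 1.1272).
‖u_4‖ = 7.2505, so q_4 = (-0.5922, -0.5873, 0.4706, -0.2424, 0.1555).
Qᵀb = (2.6833, -0.9087, -3.7888, -3.3963).
Back-substitute: x_4 = -3.3963/7.2505 = -0.4684.
x_3 = (-3.7888 + 2.5974·(-0.4684))/3.3645 = -1.4877.
x_2 = (-0.9087 − 0.9380·(-1.4877) + 2.6236·(-0.4684))/6.8228 = -0.1088.
x_1 = (2.6833 − 1.5652·(-0.1088) + 5.3666·(-1.4877) + 1.3416·(-0.4684))/4.4721 = -1.2877.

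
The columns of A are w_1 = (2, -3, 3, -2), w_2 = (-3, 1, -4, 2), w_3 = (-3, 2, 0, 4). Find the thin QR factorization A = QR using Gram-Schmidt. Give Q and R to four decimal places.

Q = [[0.3922, -0.4411, -0.4075], [-0.5883, -0.7719, -0.1032], [0.5883, -0.4568, 0.6139], [-0.3922, 0.0315, 0.6681]], R = [[5.0990, -4.9029, -3.9223], [0.0000, 2.4416, -0.0945], [0.0000, 0.0000, 3.6887]]

w_1 = (2, -3, 3, -2); ‖w_1‖ = 5.0990, so q_1 = (0.3922, -0.5883, 0.5883, -0.3922).
q_1·w_2 = 0.3922·(-3) + (-0.5883)·1 + 0.5883·(-4) + (-0.3922)·2 = -4.9029.
u_2 = w_2 + 4.9029·q_1 = (-1.0769, -1.8846, -1.1154, 0.0769).
‖u_2‖ = 2.4416, so q_2 = (-0.4411, -0.7719, -0.4568, 0.0315).
q_1·w_3 = 0.3922·(-3) + (-0.5883)·2 + 0.5883·0 + (-0.3922)·4 = -3.9223; q_2·w_3 = (-0.4411)·(-3) + (-0.7719)·2 + (-0.4568)·0 + 0.0315·4 = -0.0945.
u_3 = w_3 + 3.9223·q_1 + 0.0945·q_2 = (-1.5032, -0.3806, 2.2645, 2.4645).
‖u_3‖ = 3.6887, so q_3 = (-0.4075, -0.1032, 0.6139, 0.6681).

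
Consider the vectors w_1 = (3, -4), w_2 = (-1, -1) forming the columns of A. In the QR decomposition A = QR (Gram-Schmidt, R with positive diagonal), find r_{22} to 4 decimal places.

r_{22} = 1.4000

w_1 = (3, -4); ‖w_1‖ = 5.0000, so q_1 = (0.6000, -0.8000).
q_1·w_2 = 0.6000·(-1) + (-0.8000)·(-1) = 0.2000.
u_2 = w_2 − 0.2000·q_1 = (-1.1200, -0.8400).
r_{22} = ‖u_2‖ = 1.4000.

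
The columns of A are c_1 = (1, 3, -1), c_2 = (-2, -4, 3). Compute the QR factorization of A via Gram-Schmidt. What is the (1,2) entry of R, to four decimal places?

e_1 = c_1/‖c_1‖ = (1, 3, -1)/3.3166 = (0.3015, 0.9045, -0.3015).
r_{12} = e_1·c_2 = -5.1257.

r_{12} = -5.1257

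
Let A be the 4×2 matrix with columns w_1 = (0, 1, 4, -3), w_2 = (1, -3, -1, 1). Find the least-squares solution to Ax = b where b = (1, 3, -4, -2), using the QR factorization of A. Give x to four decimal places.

w_1 = (0, 1, 4, -3); ‖w_1‖ = 5.0990, so q_1 = (0.0000, 0.1961, 0.7845, -0.5883).
q_1·w_2 = 0.0000·1 + 0.1961·(-3) + 0.7845·(-1) + (-0.5883)·1 = -1.9612.
u_2 = w_2 + 1.9612·q_1 = (1.0000, -2.6154, 0.5385, -0.1538).
‖u_2‖ = 2.8555, so q_2 = (0.3502, -0.9159, 0.1886, -0.0539).
Qᵀb = (-1.3728, -3.0441).
Back-substitute: x_2 = -3.0441/2.8555 = -1.0660.
x_1 = (-1.3728 + 1.9612·(-1.0660))/5.0990 = -0.6792.

x = (-0.6792, -1.0660)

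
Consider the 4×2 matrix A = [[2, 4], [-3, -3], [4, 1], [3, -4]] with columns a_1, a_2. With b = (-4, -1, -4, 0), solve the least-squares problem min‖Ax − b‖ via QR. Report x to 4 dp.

q_1 = a_1/‖a_1‖ = (2, -3, 4, 3)/6.1644 = (0.3244, -0.4867, 0.6489, 0.4867).
r_{12} = q_1·a_2 = 1.4600.
u_2 = a_2 − 1.4600·q_1 = (3.5263, -2.2895, 0.0526, -4.7105).
‖u_2‖ = 6.3141, so q_2 = (0.5585, -0.3626, 0.0083, -0.7460).
Qᵀb = (-3.4066, -1.9047).
Back-substitute: x_2 = -1.9047/6.3141 = -0.3017.
x_1 = (-3.4066 − 1.4600·(-0.3017))/6.1644 = -0.4812.

x = (-0.4812, -0.3017)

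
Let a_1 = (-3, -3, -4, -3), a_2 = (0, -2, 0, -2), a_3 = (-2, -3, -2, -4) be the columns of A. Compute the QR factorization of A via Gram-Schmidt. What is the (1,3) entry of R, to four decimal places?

r_{13} = 5.3374

a_1 = (-3, -3, -4, -3); ‖a_1‖ = 6.5574, so q_1 = (-0.4575, -0.4575, -0.6100, -0.4575).
r_{13} = q_1·a_3 = 5.3374.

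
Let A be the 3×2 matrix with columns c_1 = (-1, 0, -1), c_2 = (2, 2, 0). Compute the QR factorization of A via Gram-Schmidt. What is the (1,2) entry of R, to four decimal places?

c_1 = (-1, 0, -1); ‖c_1‖ = 1.4142, so q_1 = (-0.7071, 0.0000, -0.7071).
r_{12} = q_1·c_2 = -1.4142.

r_{12} = -1.4142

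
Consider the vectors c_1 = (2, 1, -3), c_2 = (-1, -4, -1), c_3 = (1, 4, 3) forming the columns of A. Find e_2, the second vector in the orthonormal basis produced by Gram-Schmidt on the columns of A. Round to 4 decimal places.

c_1 = (2, 1, -3); ‖c_1‖ = 3.7417, so e_1 = (0.5345, 0.2673, -0.8018).
e_1·c_2 = 0.5345·(-1) + 0.2673·(-4) + (-0.8018)·(-1) = -0.8018.
u_2 = c_2 + 0.8018·e_1 = (-0.5714, -3.7857, -1.6429).
‖u_2‖ = 4.1662, so e_2 = (-0.1372, -0.9087, -0.3943).

e_2 = (-0.1372, -0.9087, -0.3943)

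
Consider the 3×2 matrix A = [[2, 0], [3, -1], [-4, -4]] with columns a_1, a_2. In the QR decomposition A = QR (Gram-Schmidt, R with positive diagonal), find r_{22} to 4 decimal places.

q_1 = a_1/‖a_1‖ = (2, 3, -4)/5.3852 = (0.3714, 0.5571, -0.7428).
r_{12} = q_1·a_2 = 2.4140.
u_2 = a_2 − 2.4140·q_1 = (-0.8966, -2.3448, -2.2069).
r_{22} = ‖u_2‖ = 3.3425.

r_{22} = 3.3425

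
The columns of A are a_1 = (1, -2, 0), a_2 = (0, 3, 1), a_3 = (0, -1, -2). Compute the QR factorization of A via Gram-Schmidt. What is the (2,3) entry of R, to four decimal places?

a_1 = (1, -2, 0); ‖a_1‖ = 2.2361, so e_1 = (0.4472, -0.8944, 0.0000).
e_1·a_2 = 0.4472·0 + (-0.8944)·3 + 0.0000·1 = -2.6833.
u_2 = a_2 + 2.6833·e_1 = (1.2000, 0.6000, 1.0000).
‖u_2‖ = 1.6733, so e_2 = (0.7171, 0.3586, 0.5976).
r_{23} = e_2·a_3 = -1.5538.

r_{23} = -1.5538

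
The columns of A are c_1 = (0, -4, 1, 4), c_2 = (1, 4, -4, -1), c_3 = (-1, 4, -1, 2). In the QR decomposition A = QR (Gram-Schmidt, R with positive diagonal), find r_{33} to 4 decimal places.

q_1 = c_1/‖c_1‖ = (0, -4, 1, 4)/5.7446 = (0.0000, -0.6963, 0.1741, 0.6963).
r_{12} = q_1·c_2 = -4.1779.
u_2 = c_2 + 4.1779·q_1 = (1.0000, 1.0909, -3.2727, 1.9091).
‖u_2‖ = 4.0676, so q_2 = (0.2458, 0.2682, -0.8046, 0.4693).
r_{13} = q_1·c_3 = -1.5667; r_{23} = q_2·c_3 = 2.5702.
u_3 = c_3 + 1.5667·q_1 − 2.5702·q_2 = (-1.6319, 2.2198, 1.3407, 1.8846).
r_{33} = ‖u_3‖ = 3.5972.

r_{33} = 3.5972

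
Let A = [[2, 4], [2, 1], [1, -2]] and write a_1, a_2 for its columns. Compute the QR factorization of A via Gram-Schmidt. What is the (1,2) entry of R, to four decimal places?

r_{12} = 2.6667

a_1 = (2, 2, 1); ‖a_1‖ = 3.0000, so q_1 = (0.6667, 0.6667, 0.3333).
r_{12} = q_1·a_2 = 2.6667.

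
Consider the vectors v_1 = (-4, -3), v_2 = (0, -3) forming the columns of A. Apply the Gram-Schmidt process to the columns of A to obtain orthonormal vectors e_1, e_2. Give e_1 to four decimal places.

v_1 = (-4, -3); ‖v_1‖ = 5.0000, so e_1 = (-0.8000, -0.6000).

e_1 = (-0.8000, -0.6000)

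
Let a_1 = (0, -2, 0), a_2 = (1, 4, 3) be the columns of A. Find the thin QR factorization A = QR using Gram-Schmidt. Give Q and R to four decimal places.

Q = [[0.0000, 0.3162], [-1.0000, 0.0000], [0.0000, 0.9487]], R = [[2.0000, -4.0000], [0.0000, 3.1623]]

a_1 = (0, -2, 0); ‖a_1‖ = 2.0000, so q_1 = (0.0000, -1.0000, 0.0000).
q_1·a_2 = 0.0000·1 + (-1.0000)·4 + 0.0000·3 = -4.0000.
u_2 = a_2 + 4.0000·q_1 = (1.0000, 0.0000, 3.0000).
‖u_2‖ = 3.1623, so q_2 = (0.3162, 0.0000, 0.9487).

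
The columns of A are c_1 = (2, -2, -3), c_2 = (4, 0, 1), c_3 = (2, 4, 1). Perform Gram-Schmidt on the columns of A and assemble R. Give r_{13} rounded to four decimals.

r_{13} = -1.6977

e_1 = c_1/‖c_1‖ = (2, -2, -3)/4.1231 = (0.4851, -0.4851, -0.7276).
r_{13} = e_1·c_3 = -1.6977.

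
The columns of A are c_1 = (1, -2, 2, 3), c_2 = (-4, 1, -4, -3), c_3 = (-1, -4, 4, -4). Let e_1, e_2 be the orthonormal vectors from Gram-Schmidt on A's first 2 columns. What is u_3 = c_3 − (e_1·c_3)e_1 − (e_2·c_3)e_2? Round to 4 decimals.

u_3 = (-1.2026, -3.6872, 3.6476, -4.4890)

e_1 = c_1/‖c_1‖ = (1, -2, 2, 3)/4.2426 = (0.2357, -0.4714, 0.4714, 0.7071).
r_{12} = e_1·c_2 = -5.4212.
u_2 = c_2 + 5.4212·e_1 = (-2.7222, -1.5556, -1.4444, 0.8333).
‖u_2‖ = 3.5512, so e_2 = (-0.7666, -0.4380, -0.4067, 0.2347).
r_{13} = e_1·c_3 = 0.7071; r_{23} = e_2·c_3 = -0.0469.
u_3 = c_3 − 0.7071·e_1 + 0.0469·e_2 = (-1.2026, -3.6872, 3.6476, -4.4890).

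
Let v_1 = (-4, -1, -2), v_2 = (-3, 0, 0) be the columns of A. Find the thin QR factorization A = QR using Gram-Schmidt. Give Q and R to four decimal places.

v_1 = (-4, -1, -2); ‖v_1‖ = 4.5826, so q_1 = (-0.8729, -0.2182, -0.4364).
q_1·v_2 = (-0.8729)·(-3) + (-0.2182)·0 + (-0.4364)·0 = 2.6186.
u_2 = v_2 − 2.6186·q_1 = (-0.7143, 0.5714, 1.1429).
‖u_2‖ = 1.4639, so q_2 = (-0.4880, 0.3904, 0.7807).

Q = [[-0.8729, -0.4880], [-0.2182, 0.3904], [-0.4364, 0.7807]], R = [[4.5826, 2.6186], [0.0000, 1.4639]]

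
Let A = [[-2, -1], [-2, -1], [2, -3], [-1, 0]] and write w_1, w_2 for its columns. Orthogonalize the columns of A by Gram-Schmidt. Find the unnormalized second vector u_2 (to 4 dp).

q_1 = w_1/‖w_1‖ = (-2, -2, 2, -1)/3.6056 = (-0.5547, -0.5547, 0.5547, -0.2774).
r_{12} = q_1·w_2 = -0.5547.
u_2 = w_2 + 0.5547·q_1 = (-1.3077, -1.3077, -2.6923, -0.1538).

u_2 = (-1.3077, -1.3077, -2.6923, -0.1538)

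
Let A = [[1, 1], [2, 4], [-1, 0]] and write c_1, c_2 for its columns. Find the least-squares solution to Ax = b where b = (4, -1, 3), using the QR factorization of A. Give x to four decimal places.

x = (-0.8095, 0.4286)

c_1 = (1, 2, -1); ‖c_1‖ = 2.4495, so e_1 = (0.4082, 0.8165, -0.4082).
e_1·c_2 = 0.4082·1 + 0.8165·4 + (-0.4082)·0 = 3.6742.
u_2 = c_2 − 3.6742·e_1 = (-0.5000, 1.0000, 1.5000).
‖u_2‖ = 1.8708, so e_2 = (-0.2673, 0.5345, 0.8018).
Qᵀb = (-0.4082, 0.8018).
Back-substitute: x_2 = 0.8018/1.8708 = 0.4286.
x_1 = (-0.4082 − 3.6742·0.4286)/2.4495 = -0.8095.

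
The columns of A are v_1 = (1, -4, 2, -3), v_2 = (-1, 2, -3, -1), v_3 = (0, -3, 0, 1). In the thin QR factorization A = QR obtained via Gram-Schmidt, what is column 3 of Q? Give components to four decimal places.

v_1 = (1, -4, 2, -3); ‖v_1‖ = 5.4772, so e_1 = (0.1826, -0.7303, 0.3651, -0.5477).
e_1·v_2 = 0.1826·(-1) + (-0.7303)·2 + 0.3651·(-3) + (-0.5477)·(-1) = -2.1909.
u_2 = v_2 + 2.1909·e_1 = (-0.6000, 0.4000, -2.2000, -2.2000).
‖u_2‖ = 3.1937, so e_2 = (-0.1879, 0.1252, -0.6888, -0.6888).
e_1·v_3 = 0.1826·0 + (-0.7303)·(-3) + 0.3651·0 + (-0.5477)·1 = 1.6432; e_2·v_3 = (-0.1879)·0 + 0.1252·(-3) + (-0.6888)·0 + (-0.6888)·1 = -1.0646.
u_3 = v_3 − 1.6432·e_1 + 1.0646·e_2 = (-0.5000, -1.6667, -1.3333, 1.1667).
‖u_3‖ = 2.4833, so e_3 = (-0.2013, -0.6712, -0.5369, 0.4698).

e_3 = (-0.2013, -0.6712, -0.5369, 0.4698)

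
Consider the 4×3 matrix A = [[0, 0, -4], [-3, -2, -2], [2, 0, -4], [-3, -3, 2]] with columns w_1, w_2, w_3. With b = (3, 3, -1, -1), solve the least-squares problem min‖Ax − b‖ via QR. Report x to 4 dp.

x = (-1.7800, 1.7200, -0.6700)

e_1 = w_1/‖w_1‖ = (0, -3, 2, -3)/4.6904 = (0.0000, -0.6396, 0.4264, -0.6396).
r_{12} = e_1·w_2 = 3.1980.
u_2 = w_2 − 3.1980·e_1 = (0.0000, 0.0455, -1.3636, -0.9545).
‖u_2‖ = 1.6652, so e_2 = (0.0000, 0.0273, -0.8189, -0.5732).
r_{13} = e_1·w_3 = -1.7056; r_{23} = e_2·w_3 = 2.0746.
u_3 = w_3 + 1.7056·e_1 − 2.0746·e_2 = (-4.0000, -3.1475, -1.5738, 2.0984).
‖u_3‖ = 5.7260, so e_3 = (-0.6986, -0.5497, -0.2748, 0.3665).
Qᵀb = (-1.7056, 1.4741, -3.8364).
Back-substitute: x_3 = -3.8364/5.7260 = -0.6700.
x_2 = (1.4741 − 2.0746·(-0.6700))/1.6652 = 1.7200.
x_1 = (-1.7056 − 3.1980·1.7200 + 1.7056·(-0.6700))/4.6904 = -1.7800.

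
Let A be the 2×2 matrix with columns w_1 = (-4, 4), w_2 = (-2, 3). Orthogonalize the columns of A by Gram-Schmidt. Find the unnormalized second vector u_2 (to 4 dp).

w_1 = (-4, 4); ‖w_1‖ = 5.6569, so e_1 = (-0.7071, 0.7071).
e_1·w_2 = (-0.7071)·(-2) + 0.7071·3 = 3.5355.
u_2 = w_2 − 3.5355·e_1 = (0.5000, 0.5000).

u_2 = (0.5000, 0.5000)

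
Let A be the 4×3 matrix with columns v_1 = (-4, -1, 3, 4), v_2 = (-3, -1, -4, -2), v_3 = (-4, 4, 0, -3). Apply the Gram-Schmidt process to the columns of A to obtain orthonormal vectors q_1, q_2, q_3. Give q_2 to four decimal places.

q_2 = (-0.6828, -0.2173, -0.6518, -0.2483)

v_1 = (-4, -1, 3, 4); ‖v_1‖ = 6.4807, so q_1 = (-0.6172, -0.1543, 0.4629, 0.6172).
q_1·v_2 = (-0.6172)·(-3) + (-0.1543)·(-1) + 0.4629·(-4) + 0.6172·(-2) = -1.0801.
u_2 = v_2 + 1.0801·q_1 = (-3.6667, -1.1667, -3.5000, -1.3333).
‖u_2‖ = 5.3697, so q_2 = (-0.6828, -0.2173, -0.6518, -0.2483).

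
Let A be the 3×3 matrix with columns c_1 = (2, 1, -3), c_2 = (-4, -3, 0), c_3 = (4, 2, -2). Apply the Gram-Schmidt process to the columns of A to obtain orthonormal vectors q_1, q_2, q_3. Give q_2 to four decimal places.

c_1 = (2, 1, -3); ‖c_1‖ = 3.7417, so q_1 = (0.5345, 0.2673, -0.8018).
q_1·c_2 = 0.5345·(-4) + 0.2673·(-3) + (-0.8018)·0 = -2.9399.
u_2 = c_2 + 2.9399·q_1 = (-2.4286, -2.2143, -2.3571).
‖u_2‖ = 4.0444, so q_2 = (-0.6005, -0.5475, -0.5828).

q_2 = (-0.6005, -0.5475, -0.5828)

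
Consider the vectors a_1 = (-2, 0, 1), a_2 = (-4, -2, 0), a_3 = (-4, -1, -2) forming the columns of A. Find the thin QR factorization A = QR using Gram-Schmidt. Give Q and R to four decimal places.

a_1 = (-2, 0, 1); ‖a_1‖ = 2.2361, so e_1 = (-0.8944, 0.0000, 0.4472).
e_1·a_2 = (-0.8944)·(-4) + 0.0000·(-2) + 0.4472·0 = 3.5777.
u_2 = a_2 − 3.5777·e_1 = (-0.8000, -2.0000, -1.6000).
‖u_2‖ = 2.6833, so e_2 = (-0.2981, -0.7454, -0.5963).
e_1·a_3 = (-0.8944)·(-4) + 0.0000·(-1) + 0.4472·(-2) = 2.6833; e_2·a_3 = (-0.2981)·(-4) + (-0.7454)·(-1) + (-0.5963)·(-2) = 3.1305.
u_3 = a_3 − 2.6833·e_1 − 3.1305·e_2 = (-0.6667, 1.3333, -1.3333).
‖u_3‖ = 2.0000, so e_3 = (-0.3333, 0.6667, -0.6667).

Q = [[-0.8944, -0.2981, -0.3333], [0.0000, -0.7454, 0.6667], [0.4472, -0.5963, -0.6667]], R = [[2.2361, 3.5777, 2.6833], [0.0000, 2.6833, 3.1305], [0.0000, 0.0000, 2.0000]]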